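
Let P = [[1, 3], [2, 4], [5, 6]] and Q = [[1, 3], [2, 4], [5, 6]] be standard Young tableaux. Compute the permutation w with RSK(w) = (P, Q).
5 2 6 4 1 3

Reverse the RSK construction: for i from n down to 1, find the cell of Q containing i, remove the entry at that cell from P, and reverse-bump it up through P; the value ejected from row 1 is w(i).

Step i=6: Q has 6 at row 3, column 2; remove 6 from row 3 of P and reverse-bump: 6 enters row 2 and ejects 4; 4 enters row 1 and ejects 3. So w(6) = 3. P is now [[1, 4], [2, 6], [5]].
Step i=5: Q has 5 at row 3, column 1; remove 5 from row 3 of P and reverse-bump: 5 enters row 2 and ejects 2; 2 enters row 1 and ejects 1. So w(5) = 1. P is now [[2, 4], [5, 6]].
Step i=4: Q has 4 at row 2, column 2; remove 6 from row 2 of P and reverse-bump: 6 enters row 1 and ejects 4. So w(4) = 4. P is now [[2, 6], [5]].
Step i=3: Q has 3 at row 1, column 2; remove that cell from P, ejecting 6. So w(3) = 6. P is now [[2], [5]].
Step i=2: Q has 2 at row 2, column 1; remove 5 from row 2 of P and reverse-bump: 5 enters row 1 and ejects 2. So w(2) = 2. P is now [[5]].
Step i=1: Q has 1 at row 1, column 1; remove that cell from P, ejecting 5. So w(1) = 5. P is now [].

So w = 5 2 6 4 1 3.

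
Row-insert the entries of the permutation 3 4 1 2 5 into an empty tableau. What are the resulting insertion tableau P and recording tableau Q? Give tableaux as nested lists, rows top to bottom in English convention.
P = [[1, 2, 5], [3, 4]], Q = [[1, 2, 5], [3, 4]]

Insert each entry of the permutation into P by Schensted row insertion, recording in Q the position of each new cell.

Insert 3: appended to row 1. P = [[3]], Q = [[1]].
Insert 4: appended to row 1. P = [[3, 4]], Q = [[1, 2]].
Insert 1: 1 bumps 3 from row 1; 3 starts row 2. P = [[1, 4], [3]], Q = [[1, 2], [3]].
Insert 2: 2 bumps 4 from row 1; 4 appends to row 2. P = [[1, 2], [3, 4]], Q = [[1, 2], [3, 4]].
Insert 5: appended to row 1. P = [[1, 2, 5], [3, 4]], Q = [[1, 2, 5], [3, 4]].

So P = [[1, 2, 5], [3, 4]], Q = [[1, 2, 5], [3, 4]].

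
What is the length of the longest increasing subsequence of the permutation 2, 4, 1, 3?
2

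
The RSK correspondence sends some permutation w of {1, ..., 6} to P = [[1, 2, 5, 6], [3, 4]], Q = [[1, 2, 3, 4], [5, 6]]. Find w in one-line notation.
Reverse the RSK construction: for i from n down to 1, find the cell of Q containing i, remove the entry at that cell from P, and reverse-bump it up through P; the value ejected from row 1 is w(i).

Step i=6: Q has 6 at row 2, column 2; remove 4 from row 2 of P and reverse-bump: 4 enters row 1 and ejects 2. So w(6) = 2. P is now [[1, 4, 5, 6], [3]].
Step i=5: Q has 5 at row 2, column 1; remove 3 from row 2 of P and reverse-bump: 3 enters row 1 and ejects 1. So w(5) = 1. P is now [[3, 4, 5, 6]].
Step i=4: Q has 4 at row 1, column 4; remove that cell from P, ejecting 6. So w(4) = 6. P is now [[3, 4, 5]].
Step i=3: Q has 3 at row 1, column 3; remove that cell from P, ejecting 5. So w(3) = 5. P is now [[3, 4]].
Step i=2: Q has 2 at row 1, column 2; remove that cell from P, ejecting 4. So w(2) = 4. P is now [[3]].
Step i=1: Q has 1 at row 1, column 1; remove that cell from P, ejecting 3. So w(1) = 3. P is now [].

So w = 3 4 5 6 1 2.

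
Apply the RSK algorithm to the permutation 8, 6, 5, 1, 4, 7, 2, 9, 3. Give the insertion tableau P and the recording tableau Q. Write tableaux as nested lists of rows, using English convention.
Insert each entry of the permutation into P by Schensted row insertion, recording in Q the position of each new cell.

After inserting 8: P = [[8]].
After inserting 6: P = [[6], [8]].
After inserting 5: P = [[5], [6], [8]].
After inserting 1: P = [[1], [5], [6], [8]].
After inserting 4: P = [[1, 4], [5], [6], [8]].
After inserting 7: P = [[1, 4, 7], [5], [6], [8]].
After inserting 2: P = [[1, 2, 7], [4], [5], [6], [8]].
After inserting 9: P = [[1, 2, 7, 9], [4], [5], [6], [8]].
After inserting 3: P = [[1, 2, 3, 9], [4, 7], [5], [6], [8]].

So P = [[1, 2, 3, 9], [4, 7], [5], [6], [8]], Q = [[1, 5, 6, 8], [2, 9], [3], [4], [7]].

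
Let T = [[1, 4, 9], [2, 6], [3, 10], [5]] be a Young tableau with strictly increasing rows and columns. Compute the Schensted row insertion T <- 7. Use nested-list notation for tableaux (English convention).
[[1, 4, 7], [2, 6, 9], [3, 10], [5]]

In row 1, 7 replaces 9 (the leftmost entry greater than 7); 9 is bumped to row 2. 9 is appended to row 2. The new tableau is [[1, 4, 7], [2, 6, 9], [3, 10], [5]].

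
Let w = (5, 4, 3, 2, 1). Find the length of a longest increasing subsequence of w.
1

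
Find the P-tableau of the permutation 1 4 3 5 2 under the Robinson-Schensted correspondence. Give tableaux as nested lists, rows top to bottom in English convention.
Insert 1: appended to row 1. P = [[1]].
Insert 4: appended to row 1. P = [[1, 4]].
Insert 3: 3 bumps 4 from row 1; 4 starts row 2. P = [[1, 3], [4]].
Insert 5: appended to row 1. P = [[1, 3, 5], [4]].
Insert 2: 2 bumps 3 from row 1; 3 bumps 4 from row 2; 4 starts row 3. P = [[1, 2, 5], [3], [4]].

So P = [[1, 2, 5], [3], [4]].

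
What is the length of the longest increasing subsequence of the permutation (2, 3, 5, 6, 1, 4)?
4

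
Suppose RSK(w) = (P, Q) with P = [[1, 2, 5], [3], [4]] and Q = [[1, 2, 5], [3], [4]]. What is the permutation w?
1 4 3 2 5

Reverse the RSK construction: for i from n down to 1, find the cell of Q containing i, remove the entry at that cell from P, and reverse-bump it up through P; the value ejected from row 1 is w(i).

Step i=5: Q has 5 at row 1, column 3; remove that cell from P, ejecting 5. So w(5) = 5. P is now [[1, 2], [3], [4]].
Step i=4: Q has 4 at row 3, column 1; remove 4 from row 3 of P and reverse-bump: 4 enters row 2 and ejects 3; 3 enters row 1 and ejects 2. So w(4) = 2. P is now [[1, 3], [4]].
Step i=3: Q has 3 at row 2, column 1; remove 4 from row 2 of P and reverse-bump: 4 enters row 1 and ejects 3. So w(3) = 3. P is now [[1, 4]].
Step i=2: Q has 2 at row 1, column 2; remove that cell from P, ejecting 4. So w(2) = 4. P is now [[1]].
Step i=1: Q has 1 at row 1, column 1; remove that cell from P, ejecting 1. So w(1) = 1. P is now [].

So w = 1 4 3 2 5.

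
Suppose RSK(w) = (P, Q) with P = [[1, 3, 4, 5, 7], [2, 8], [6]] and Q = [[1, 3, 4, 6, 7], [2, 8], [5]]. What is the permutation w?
6 2 3 4 1 5 8 7

Reverse RSK: for i = n, n-1, ..., 1, locate i in Q, remove the corresponding corner cell from P, and reverse-bump its entry up through P; the value ejected from row 1 is w(i).

So w = 6 2 3 4 1 5 8 7.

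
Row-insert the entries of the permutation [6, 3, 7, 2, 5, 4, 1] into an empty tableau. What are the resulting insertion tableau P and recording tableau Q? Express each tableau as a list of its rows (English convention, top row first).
P = [[1, 4], [2, 5], [3, 7], [6]], Q = [[1, 3], [2, 5], [4, 6], [7]]

Insert each entry of the permutation into P by Schensted row insertion, recording in Q the position of each new cell.

After inserting 6: P = [[6]].
After inserting 3: P = [[3], [6]].
After inserting 7: P = [[3, 7], [6]].
After inserting 2: P = [[2, 7], [3], [6]].
After inserting 5: P = [[2, 5], [3, 7], [6]].
After inserting 4: P = [[2, 4], [3, 5], [6, 7]].
After inserting 1: P = [[1, 4], [2, 5], [3, 7], [6]].

So P = [[1, 4], [2, 5], [3, 7], [6]], Q = [[1, 3], [2, 5], [4, 6], [7]].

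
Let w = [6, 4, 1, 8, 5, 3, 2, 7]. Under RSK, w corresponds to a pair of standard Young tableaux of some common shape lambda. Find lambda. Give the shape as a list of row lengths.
[3, 2, 2, 1]

Row-insert each entry into an empty tableau.

After inserting 6: P = [[6]].
After inserting 4: P = [[4], [6]].
After inserting 1: P = [[1], [4], [6]].
After inserting 8: P = [[1, 8], [4], [6]].
After inserting 5: P = [[1, 5], [4, 8], [6]].
After inserting 3: P = [[1, 3], [4, 5], [6, 8]].
After inserting 2: P = [[1, 2], [3, 5], [4, 8], [6]].
After inserting 7: P = [[1, 2, 7], [3, 5], [4, 8], [6]].

The final insertion tableau P = [[1, 2, 7], [3, 5], [4, 8], [6]] has shape [3, 2, 2, 1].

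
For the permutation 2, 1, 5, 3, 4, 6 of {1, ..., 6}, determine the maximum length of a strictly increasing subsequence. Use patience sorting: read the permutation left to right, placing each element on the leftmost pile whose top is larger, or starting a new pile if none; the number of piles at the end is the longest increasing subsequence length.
2: new pile. tops = [2]
1: onto pile 1 (replacing 2). tops = [1]
5: new pile. tops = [1, 5]
3: onto pile 2 (replacing 5). tops = [1, 3]
4: new pile. tops = [1, 3, 4]
6: new pile. tops = [1, 3, 4, 6]

4 piles, so the longest increasing subsequence has length 4.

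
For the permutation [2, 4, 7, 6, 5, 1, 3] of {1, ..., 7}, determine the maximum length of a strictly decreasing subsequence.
4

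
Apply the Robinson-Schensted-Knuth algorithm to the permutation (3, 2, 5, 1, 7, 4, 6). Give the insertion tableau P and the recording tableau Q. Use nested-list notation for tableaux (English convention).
Insert each entry of the permutation into P by Schensted row insertion, recording in Q the position of each new cell.

Insert 3: appended to row 1. P = [[3]].
Insert 2: 2 bumps 3 from row 1; 3 starts row 2. P = [[2], [3]].
Insert 5: appended to row 1. P = [[2, 5], [3]].
Insert 1: 1 bumps 2 from row 1; 2 bumps 3 from row 2; 3 starts row 3. P = [[1, 5], [2], [3]].
Insert 7: appended to row 1. P = [[1, 5, 7], [2], [3]].
Insert 4: 4 bumps 5 from row 1; 5 appends to row 2. P = [[1, 4, 7], [2, 5], [3]].
Insert 6: 6 bumps 7 from row 1; 7 appends to row 2. P = [[1, 4, 6], [2, 5, 7], [3]].

So P = [[1, 4, 6], [2, 5, 7], [3]], Q = [[1, 3, 5], [2, 6, 7], [4]].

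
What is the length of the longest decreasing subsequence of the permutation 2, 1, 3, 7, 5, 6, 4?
3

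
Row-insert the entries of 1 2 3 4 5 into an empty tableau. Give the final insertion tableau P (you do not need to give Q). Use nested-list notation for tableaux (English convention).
P = [[1, 2, 3, 4, 5]]

Insert 1: appended to row 1. P = [[1]].
Insert 2: appended to row 1. P = [[1, 2]].
Insert 3: appended to row 1. P = [[1, 2, 3]].
Insert 4: appended to row 1. P = [[1, 2, 3, 4]].
Insert 5: appended to row 1. P = [[1, 2, 3, 4, 5]].

So P = [[1, 2, 3, 4, 5]].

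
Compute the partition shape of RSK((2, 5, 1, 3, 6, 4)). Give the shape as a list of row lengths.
Row-insert each entry into an empty tableau.

After inserting 2: P = [[2]].
After inserting 5: P = [[2, 5]].
After inserting 1: P = [[1, 5], [2]].
After inserting 3: P = [[1, 3], [2, 5]].
After inserting 6: P = [[1, 3, 6], [2, 5]].
After inserting 4: P = [[1, 3, 4], [2, 5, 6]].

The final insertion tableau P = [[1, 3, 4], [2, 5, 6]] has shape [3, 3].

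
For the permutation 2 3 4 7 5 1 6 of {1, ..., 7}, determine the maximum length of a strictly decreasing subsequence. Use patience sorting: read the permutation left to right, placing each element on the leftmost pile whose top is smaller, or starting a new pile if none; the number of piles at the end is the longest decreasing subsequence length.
2: new pile. tops = [2]
3: onto pile 1 (replacing 2). tops = [3]
4: onto pile 1 (replacing 3). tops = [4]
7: onto pile 1 (replacing 4). tops = [7]
5: new pile. tops = [7, 5]
1: new pile. tops = [7, 5, 1]
6: onto pile 2 (replacing 5). tops = [7, 6, 1]

3 piles, so the longest decreasing subsequence has length 3.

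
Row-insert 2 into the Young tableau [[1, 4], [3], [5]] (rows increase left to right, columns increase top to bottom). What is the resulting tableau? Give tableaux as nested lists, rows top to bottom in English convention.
[[1, 2], [3, 4], [5]]

In row 1, 2 replaces 4 (the leftmost entry greater than 2); 4 is bumped to row 2. 4 is appended to row 2. The new tableau is [[1, 2], [3, 4], [5]].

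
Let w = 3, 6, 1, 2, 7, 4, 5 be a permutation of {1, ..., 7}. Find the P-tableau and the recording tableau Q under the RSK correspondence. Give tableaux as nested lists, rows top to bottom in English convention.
Insert each entry of the permutation into P by Schensted row insertion, recording in Q the position of each new cell.

Insert 3: appended to row 1. P = [[3]].
Insert 6: appended to row 1. P = [[3, 6]].
Insert 1: 1 bumps 3 from row 1; 3 starts row 2. P = [[1, 6], [3]].
Insert 2: 2 bumps 6 from row 1; 6 appends to row 2. P = [[1, 2], [3, 6]].
Insert 7: appended to row 1. P = [[1, 2, 7], [3, 6]].
Insert 4: 4 bumps 7 from row 1; 7 appends to row 2. P = [[1, 2, 4], [3, 6, 7]].
Insert 5: appended to row 1. P = [[1, 2, 4, 5], [3, 6, 7]].

So P = [[1, 2, 4, 5], [3, 6, 7]], Q = [[1, 2, 5, 7], [3, 4, 6]].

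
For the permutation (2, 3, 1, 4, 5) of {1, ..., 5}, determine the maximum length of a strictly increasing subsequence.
4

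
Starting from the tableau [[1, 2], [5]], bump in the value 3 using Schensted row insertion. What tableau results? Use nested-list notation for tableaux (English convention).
[[1, 2, 3], [5]]

3 is larger than every entry of row 1, so it is appended to row 1. The new tableau is [[1, 2, 3], [5]].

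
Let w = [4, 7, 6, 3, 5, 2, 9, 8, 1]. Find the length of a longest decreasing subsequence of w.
5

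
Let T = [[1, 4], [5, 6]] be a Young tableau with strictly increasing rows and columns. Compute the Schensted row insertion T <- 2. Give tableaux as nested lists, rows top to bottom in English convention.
In row 1, 2 replaces 4 (the leftmost entry greater than 2); 4 is bumped to row 2. In row 2, 4 replaces 5 (the leftmost entry greater than 4); 5 is bumped to row 3. 5 starts a new row 3. The new tableau is [[1, 2], [4, 6], [5]].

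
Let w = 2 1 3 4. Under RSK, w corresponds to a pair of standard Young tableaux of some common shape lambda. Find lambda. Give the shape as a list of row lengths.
[3, 1]

RSK row insertion gives P = [[1, 3, 4], [2]], which has shape [3, 1].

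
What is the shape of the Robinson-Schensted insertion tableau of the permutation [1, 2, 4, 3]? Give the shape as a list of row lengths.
[3, 1]

RSK row insertion gives P = [[1, 2, 3], [4]], which has shape [3, 1].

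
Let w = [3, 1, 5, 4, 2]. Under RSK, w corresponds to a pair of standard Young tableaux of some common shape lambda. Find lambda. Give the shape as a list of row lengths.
[2, 2, 1]

Row-insert each entry into an empty tableau.

After inserting 3: P = [[3]].
After inserting 1: P = [[1], [3]].
After inserting 5: P = [[1, 5], [3]].
After inserting 4: P = [[1, 4], [3, 5]].
After inserting 2: P = [[1, 2], [3, 4], [5]].

The final insertion tableau P = [[1, 2], [3, 4], [5]] has shape [2, 2, 1].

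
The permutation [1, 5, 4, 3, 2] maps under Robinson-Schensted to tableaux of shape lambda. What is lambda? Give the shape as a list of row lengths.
[2, 1, 1, 1]

Row-insert each entry into an empty tableau.

After inserting 1: P = [[1]].
After inserting 5: P = [[1, 5]].
After inserting 4: P = [[1, 4], [5]].
After inserting 3: P = [[1, 3], [4], [5]].
After inserting 2: P = [[1, 2], [3], [4], [5]].

The final insertion tableau P = [[1, 2], [3], [4], [5]] has shape [2, 1, 1, 1].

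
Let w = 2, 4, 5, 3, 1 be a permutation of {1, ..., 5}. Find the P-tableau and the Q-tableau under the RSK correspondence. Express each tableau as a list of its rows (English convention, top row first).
P = [[1, 3, 5], [2], [4]], Q = [[1, 2, 3], [4], [5]]

Insert each entry of the permutation into P by Schensted row insertion, recording in Q the position of each new cell.

After inserting 2: P = [[2]].
After inserting 4: P = [[2, 4]].
After inserting 5: P = [[2, 4, 5]].
After inserting 3: P = [[2, 3, 5], [4]].
After inserting 1: P = [[1, 3, 5], [2], [4]].

So P = [[1, 3, 5], [2], [4]], Q = [[1, 2, 3], [4], [5]].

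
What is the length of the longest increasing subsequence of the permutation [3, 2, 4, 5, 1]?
3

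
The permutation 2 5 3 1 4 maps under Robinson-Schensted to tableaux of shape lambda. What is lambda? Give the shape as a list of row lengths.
RSK row insertion gives P = [[1, 3, 4], [2], [5]], which has shape [3, 1, 1].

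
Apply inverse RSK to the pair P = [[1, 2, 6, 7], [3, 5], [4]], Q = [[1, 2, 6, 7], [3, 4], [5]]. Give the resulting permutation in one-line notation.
4 5 1 3 2 6 7

Reverse the RSK construction: for i from n down to 1, find the cell of Q containing i, remove the entry at that cell from P, and reverse-bump it up through P; the value ejected from row 1 is w(i).

Step i=7: Q has 7 at row 1, column 4; remove that cell from P, ejecting 7. So w(7) = 7. P is now [[1, 2, 6], [3, 5], [4]].
Step i=6: Q has 6 at row 1, column 3; remove that cell from P, ejecting 6. So w(6) = 6. P is now [[1, 2], [3, 5], [4]].
Step i=5: Q has 5 at row 3, column 1; remove 4 from row 3 of P and reverse-bump: 4 enters row 2 and ejects 3; 3 enters row 1 and ejects 2. So w(5) = 2. P is now [[1, 3], [4, 5]].
Step i=4: Q has 4 at row 2, column 2; remove 5 from row 2 of P and reverse-bump: 5 enters row 1 and ejects 3. So w(4) = 3. P is now [[1, 5], [4]].
Step i=3: Q has 3 at row 2, column 1; remove 4 from row 2 of P and reverse-bump: 4 enters row 1 and ejects 1. So w(3) = 1. P is now [[4, 5]].
Step i=2: Q has 2 at row 1, column 2; remove that cell from P, ejecting 5. So w(2) = 5. P is now [[4]].
Step i=1: Q has 1 at row 1, column 1; remove that cell from P, ejecting 4. So w(1) = 4. P is now [].

So w = 4 5 1 3 2 6 7.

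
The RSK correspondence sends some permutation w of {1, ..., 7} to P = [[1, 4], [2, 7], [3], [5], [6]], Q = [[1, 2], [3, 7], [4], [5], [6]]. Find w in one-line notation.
Reverse the RSK construction: for i from n down to 1, find the cell of Q containing i, remove the entry at that cell from P, and reverse-bump it up through P; the value ejected from row 1 is w(i).

Step i=7: Q has 7 at row 2, column 2; remove 7 from row 2 of P and reverse-bump: 7 enters row 1 and ejects 4. So w(7) = 4. P is now [[1, 7], [2], [3], [5], [6]].
Step i=6: Q has 6 at row 5, column 1; remove 6 from row 5 of P and reverse-bump: 6 enters row 4 and ejects 5; 5 enters row 3 and ejects 3; 3 enters row 2 and ejects 2; 2 enters row 1 and ejects 1. So w(6) = 1. P is now [[2, 7], [3], [5], [6]].
Step i=5: Q has 5 at row 4, column 1; remove 6 from row 4 of P and reverse-bump: 6 enters row 3 and ejects 5; 5 enters row 2 and ejects 3; 3 enters row 1 and ejects 2. So w(5) = 2. P is now [[3, 7], [5], [6]].
Step i=4: Q has 4 at row 3, column 1; remove 6 from row 3 of P and reverse-bump: 6 enters row 2 and ejects 5; 5 enters row 1 and ejects 3. So w(4) = 3. P is now [[5, 7], [6]].
Step i=3: Q has 3 at row 2, column 1; remove 6 from row 2 of P and reverse-bump: 6 enters row 1 and ejects 5. So w(3) = 5. P is now [[6, 7]].
Step i=2: Q has 2 at row 1, column 2; remove that cell from P, ejecting 7. So w(2) = 7. P is now [[6]].
Step i=1: Q has 1 at row 1, column 1; remove that cell from P, ejecting 6. So w(1) = 6. P is now [].

So w = 6 7 5 3 2 1 4.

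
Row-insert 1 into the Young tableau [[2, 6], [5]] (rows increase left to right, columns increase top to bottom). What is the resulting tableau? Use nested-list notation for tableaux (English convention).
In row 1, 1 replaces 2 (the leftmost entry greater than 1); 2 is bumped to row 2. In row 2, 2 replaces 5 (the leftmost entry greater than 2); 5 is bumped to row 3. 5 starts a new row 3. The new tableau is [[1, 6], [2], [5]].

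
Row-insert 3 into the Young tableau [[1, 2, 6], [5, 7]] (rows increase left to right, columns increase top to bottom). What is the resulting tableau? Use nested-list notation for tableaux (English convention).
In row 1, 3 replaces 6 (the leftmost entry greater than 3); 6 is bumped to row 2. In row 2, 6 replaces 7 (the leftmost entry greater than 6); 7 is bumped to row 3. 7 starts a new row 3. The new tableau is [[1, 2, 3], [5, 6], [7]].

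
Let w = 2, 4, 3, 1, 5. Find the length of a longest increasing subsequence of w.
3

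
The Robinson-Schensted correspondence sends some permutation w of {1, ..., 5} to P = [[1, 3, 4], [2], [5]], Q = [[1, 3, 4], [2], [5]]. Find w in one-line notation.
Reverse the RSK construction: for i from n down to 1, find the cell of Q containing i, remove the entry at that cell from P, and reverse-bump it up through P; the value ejected from row 1 is w(i).

Step i=5: Q has 5 at row 3, column 1; remove 5 from row 3 of P and reverse-bump: 5 enters row 2 and ejects 2; 2 enters row 1 and ejects 1. So w(5) = 1. P is now [[2, 3, 4], [5]].
Step i=4: Q has 4 at row 1, column 3; remove that cell from P, ejecting 4. So w(4) = 4. P is now [[2, 3], [5]].
Step i=3: Q has 3 at row 1, column 2; remove that cell from P, ejecting 3. So w(3) = 3. P is now [[2], [5]].
Step i=2: Q has 2 at row 2, column 1; remove 5 from row 2 of P and reverse-bump: 5 enters row 1 and ejects 2. So w(2) = 2. P is now [[5]].
Step i=1: Q has 1 at row 1, column 1; remove that cell from P, ejecting 5. So w(1) = 5. P is now [].

So w = 5 2 3 4 1.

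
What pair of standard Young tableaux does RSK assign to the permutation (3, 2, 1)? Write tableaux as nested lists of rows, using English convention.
P = [[1], [2], [3]], Q = [[1], [2], [3]]

Insert each entry of the permutation into P by Schensted row insertion, recording in Q the position of each new cell.

Insert 3: appended to row 1. P = [[3]], Q = [[1]].
Insert 2: 2 bumps 3 from row 1; 3 starts row 2. P = [[2], [3]], Q = [[1], [2]].
Insert 1: 1 bumps 2 from row 1; 2 bumps 3 from row 2; 3 starts row 3. P = [[1], [2], [3]], Q = [[1], [2], [3]].

So P = [[1], [2], [3]], Q = [[1], [2], [3]].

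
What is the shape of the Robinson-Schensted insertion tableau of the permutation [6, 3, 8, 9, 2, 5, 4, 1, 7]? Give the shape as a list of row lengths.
[3, 3, 2, 1]

Row-insert each entry into an empty tableau.

After inserting 6: P = [[6]].
After inserting 3: P = [[3], [6]].
After inserting 8: P = [[3, 8], [6]].
After inserting 9: P = [[3, 8, 9], [6]].
After inserting 2: P = [[2, 8, 9], [3], [6]].
After inserting 5: P = [[2, 5, 9], [3, 8], [6]].
After inserting 4: P = [[2, 4, 9], [3, 5], [6, 8]].
After inserting 1: P = [[1, 4, 9], [2, 5], [3, 8], [6]].
After inserting 7: P = [[1, 4, 7], [2, 5, 9], [3, 8], [6]].

The final insertion tableau P = [[1, 4, 7], [2, 5, 9], [3, 8], [6]] has shape [3, 3, 2, 1].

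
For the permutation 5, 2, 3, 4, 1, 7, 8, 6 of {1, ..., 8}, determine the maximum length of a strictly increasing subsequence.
5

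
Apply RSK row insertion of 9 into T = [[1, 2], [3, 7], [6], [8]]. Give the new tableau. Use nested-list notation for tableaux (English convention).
[[1, 2, 9], [3, 7], [6], [8]]

9 is larger than every entry of row 1, so it is appended to row 1. The new tableau is [[1, 2, 9], [3, 7], [6], [8]].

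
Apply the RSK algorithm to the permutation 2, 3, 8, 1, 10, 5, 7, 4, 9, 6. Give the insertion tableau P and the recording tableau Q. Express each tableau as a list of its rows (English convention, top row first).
Insert each entry of the permutation into P by Schensted row insertion, recording in Q the position of each new cell.

Insert 2: appended to row 1. P = [[2]].
Insert 3: appended to row 1. P = [[2, 3]].
Insert 8: appended to row 1. P = [[2, 3, 8]].
Insert 1: 1 bumps 2 from row 1; 2 starts row 2. P = [[1, 3, 8], [2]].
Insert 10: appended to row 1. P = [[1, 3, 8, 10], [2]].
Insert 5: 5 bumps 8 from row 1; 8 appends to row 2. P = [[1, 3, 5, 10], [2, 8]].
Insert 7: 7 bumps 10 from row 1; 10 appends to row 2. P = [[1, 3, 5, 7], [2, 8, 10]].
Insert 4: 4 bumps 5 from row 1; 5 bumps 8 from row 2; 8 starts row 3. P = [[1, 3, 4, 7], [2, 5, 10], [8]].
Insert 9: appended to row 1. P = [[1, 3, 4, 7, 9], [2, 5, 10], [8]].
Insert 6: 6 bumps 7 from row 1; 7 bumps 10 from row 2; 10 appends to row 3. P = [[1, 3, 4, 6, 9], [2, 5, 7], [8, 10]].

So P = [[1, 3, 4, 6, 9], [2, 5, 7], [8, 10]], Q = [[1, 2, 3, 5, 9], [4, 6, 7], [8, 10]].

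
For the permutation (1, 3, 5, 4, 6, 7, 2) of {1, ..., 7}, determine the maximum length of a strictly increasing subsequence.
5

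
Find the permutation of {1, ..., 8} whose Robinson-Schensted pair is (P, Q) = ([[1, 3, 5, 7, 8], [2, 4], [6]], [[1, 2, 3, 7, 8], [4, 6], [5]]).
Reverse the RSK construction: for i from n down to 1, find the cell of Q containing i, remove the entry at that cell from P, and reverse-bump it up through P; the value ejected from row 1 is w(i).

Step i=8: Q has 8 at row 1, column 5; remove that cell from P, ejecting 8. So w(8) = 8. P is now [[1, 3, 5, 7], [2, 4], [6]].
Step i=7: Q has 7 at row 1, column 4; remove that cell from P, ejecting 7. So w(7) = 7. P is now [[1, 3, 5], [2, 4], [6]].
Step i=6: Q has 6 at row 2, column 2; remove 4 from row 2 of P and reverse-bump: 4 enters row 1 and ejects 3. So w(6) = 3. P is now [[1, 4, 5], [2], [6]].
Step i=5: Q has 5 at row 3, column 1; remove 6 from row 3 of P and reverse-bump: 6 enters row 2 and ejects 2; 2 enters row 1 and ejects 1. So w(5) = 1. P is now [[2, 4, 5], [6]].
Step i=4: Q has 4 at row 2, column 1; remove 6 from row 2 of P and reverse-bump: 6 enters row 1 and ejects 5. So w(4) = 5. P is now [[2, 4, 6]].
Step i=3: Q has 3 at row 1, column 3; remove that cell from P, ejecting 6. So w(3) = 6. P is now [[2, 4]].
Step i=2: Q has 2 at row 1, column 2; remove that cell from P, ejecting 4. So w(2) = 4. P is now [[2]].
Step i=1: Q has 1 at row 1, column 1; remove that cell from P, ejecting 2. So w(1) = 2. P is now [].

So w = 2 4 6 5 1 3 7 8.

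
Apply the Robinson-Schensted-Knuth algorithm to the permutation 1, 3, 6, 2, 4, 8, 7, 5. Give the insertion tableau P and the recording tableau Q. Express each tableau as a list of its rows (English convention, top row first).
P = [[1, 2, 4, 5], [3, 6, 7], [8]], Q = [[1, 2, 3, 6], [4, 5, 7], [8]]

Insert each entry of the permutation into P by Schensted row insertion, recording in Q the position of each new cell.

Insert 1: appended to row 1. P = [[1]].
Insert 3: appended to row 1. P = [[1, 3]].
Insert 6: appended to row 1. P = [[1, 3, 6]].
Insert 2: 2 bumps 3 from row 1; 3 starts row 2. P = [[1, 2, 6], [3]].
Insert 4: 4 bumps 6 from row 1; 6 appends to row 2. P = [[1, 2, 4], [3, 6]].
Insert 8: appended to row 1. P = [[1, 2, 4, 8], [3, 6]].
Insert 7: 7 bumps 8 from row 1; 8 appends to row 2. P = [[1, 2, 4, 7], [3, 6, 8]].
Insert 5: 5 bumps 7 from row 1; 7 bumps 8 from row 2; 8 starts row 3. P = [[1, 2, 4, 5], [3, 6, 7], [8]].

So P = [[1, 2, 4, 5], [3, 6, 7], [8]], Q = [[1, 2, 3, 6], [4, 5, 7], [8]].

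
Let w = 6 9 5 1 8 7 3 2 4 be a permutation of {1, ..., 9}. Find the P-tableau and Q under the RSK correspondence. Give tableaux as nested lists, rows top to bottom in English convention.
Insert each entry of the permutation into P by Schensted row insertion, recording in Q the position of each new cell.

After inserting 6: P = [[6]].
After inserting 9: P = [[6, 9]].
After inserting 5: P = [[5, 9], [6]].
After inserting 1: P = [[1, 9], [5], [6]].
After inserting 8: P = [[1, 8], [5, 9], [6]].
After inserting 7: P = [[1, 7], [5, 8], [6, 9]].
After inserting 3: P = [[1, 3], [5, 7], [6, 8], [9]].
After inserting 2: P = [[1, 2], [3, 7], [5, 8], [6], [9]].
After inserting 4: P = [[1, 2, 4], [3, 7], [5, 8], [6], [9]].

So P = [[1, 2, 4], [3, 7], [5, 8], [6], [9]], Q = [[1, 2, 9], [3, 5], [4, 6], [7], [8]].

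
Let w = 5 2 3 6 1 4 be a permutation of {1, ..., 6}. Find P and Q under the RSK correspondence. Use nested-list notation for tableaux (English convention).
P = [[1, 3, 4], [2, 6], [5]], Q = [[1, 3, 4], [2, 6], [5]]

Insert each entry of the permutation into P by Schensted row insertion, recording in Q the position of each new cell.

After inserting 5: P = [[5]].
After inserting 2: P = [[2], [5]].
After inserting 3: P = [[2, 3], [5]].
After inserting 6: P = [[2, 3, 6], [5]].
After inserting 1: P = [[1, 3, 6], [2], [5]].
After inserting 4: P = [[1, 3, 4], [2, 6], [5]].

So P = [[1, 3, 4], [2, 6], [5]], Q = [[1, 3, 4], [2, 6], [5]].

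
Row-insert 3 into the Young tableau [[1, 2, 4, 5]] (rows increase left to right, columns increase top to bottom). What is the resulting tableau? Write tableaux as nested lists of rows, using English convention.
In row 1, 3 replaces 4 (the leftmost entry greater than 3); 4 is bumped to row 2. 4 starts a new row 2. The new tableau is [[1, 2, 3, 5], [4]].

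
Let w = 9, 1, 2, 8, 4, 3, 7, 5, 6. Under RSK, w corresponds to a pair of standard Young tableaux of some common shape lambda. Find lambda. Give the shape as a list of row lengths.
Row-insert each entry into an empty tableau.

After inserting 9: P = [[9]].
After inserting 1: P = [[1], [9]].
After inserting 2: P = [[1, 2], [9]].
After inserting 8: P = [[1, 2, 8], [9]].
After inserting 4: P = [[1, 2, 4], [8], [9]].
After inserting 3: P = [[1, 2, 3], [4], [8], [9]].
After inserting 7: P = [[1, 2, 3, 7], [4], [8], [9]].
After inserting 5: P = [[1, 2, 3, 5], [4, 7], [8], [9]].
After inserting 6: P = [[1, 2, 3, 5, 6], [4, 7], [8], [9]].

The final insertion tableau P = [[1, 2, 3, 5, 6], [4, 7], [8], [9]] has shape [5, 2, 1, 1].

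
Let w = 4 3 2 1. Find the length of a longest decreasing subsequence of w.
4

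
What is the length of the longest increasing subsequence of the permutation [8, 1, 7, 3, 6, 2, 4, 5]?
4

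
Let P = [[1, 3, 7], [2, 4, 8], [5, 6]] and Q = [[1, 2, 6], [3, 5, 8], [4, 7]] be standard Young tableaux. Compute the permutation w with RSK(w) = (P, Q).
5 6 2 1 4 8 3 7

Reverse the RSK construction: for i from n down to 1, find the cell of Q containing i, remove the entry at that cell from P, and reverse-bump it up through P; the value ejected from row 1 is w(i).

Step i=8: Q has 8 at row 2, column 3; remove 8 from row 2 of P and reverse-bump: 8 enters row 1 and ejects 7. So w(8) = 7. P is now [[1, 3, 8], [2, 4], [5, 6]].
Step i=7: Q has 7 at row 3, column 2; remove 6 from row 3 of P and reverse-bump: 6 enters row 2 and ejects 4; 4 enters row 1 and ejects 3. So w(7) = 3. P is now [[1, 4, 8], [2, 6], [5]].
Step i=6: Q has 6 at row 1, column 3; remove that cell from P, ejecting 8. So w(6) = 8. P is now [[1, 4], [2, 6], [5]].
Step i=5: Q has 5 at row 2, column 2; remove 6 from row 2 of P and reverse-bump: 6 enters row 1 and ejects 4. So w(5) = 4. P is now [[1, 6], [2], [5]].
Step i=4: Q has 4 at row 3, column 1; remove 5 from row 3 of P and reverse-bump: 5 enters row 2 and ejects 2; 2 enters row 1 and ejects 1. So w(4) = 1. P is now [[2, 6], [5]].
Step i=3: Q has 3 at row 2, column 1; remove 5 from row 2 of P and reverse-bump: 5 enters row 1 and ejects 2. So w(3) = 2. P is now [[5, 6]].
Step i=2: Q has 2 at row 1, column 2; remove that cell from P, ejecting 6. So w(2) = 6. P is now [[5]].
Step i=1: Q has 1 at row 1, column 1; remove that cell from P, ejecting 5. So w(1) = 5. P is now [].

So w = 5 6 2 1 4 8 3 7.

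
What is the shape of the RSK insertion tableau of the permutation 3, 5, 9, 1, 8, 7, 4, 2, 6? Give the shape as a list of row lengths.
[3, 3, 1, 1, 1]

RSK row insertion gives P = [[1, 2, 6], [3, 4, 7], [5], [8], [9]], which has shape [3, 3, 1, 1, 1].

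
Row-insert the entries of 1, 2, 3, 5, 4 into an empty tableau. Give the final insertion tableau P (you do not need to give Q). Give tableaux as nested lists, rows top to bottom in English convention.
Insert 1: appended to row 1. P = [[1]].
Insert 2: appended to row 1. P = [[1, 2]].
Insert 3: appended to row 1. P = [[1, 2, 3]].
Insert 5: appended to row 1. P = [[1, 2, 3, 5]].
Insert 4: 4 bumps 5 from row 1; 5 starts row 2. P = [[1, 2, 3, 4], [5]].

So P = [[1, 2, 3, 4], [5]].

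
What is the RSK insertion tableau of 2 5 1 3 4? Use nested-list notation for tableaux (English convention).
P = [[1, 3, 4], [2, 5]]

Insert 2: appended to row 1. P = [[2]].
Insert 5: appended to row 1. P = [[2, 5]].
Insert 1: 1 bumps 2 from row 1; 2 starts row 2. P = [[1, 5], [2]].
Insert 3: 3 bumps 5 from row 1; 5 appends to row 2. P = [[1, 3], [2, 5]].
Insert 4: appended to row 1. P = [[1, 3, 4], [2, 5]].

So P = [[1, 3, 4], [2, 5]].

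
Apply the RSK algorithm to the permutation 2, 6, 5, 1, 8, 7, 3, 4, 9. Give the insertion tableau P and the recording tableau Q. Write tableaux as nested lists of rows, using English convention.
Insert each entry of the permutation into P by Schensted row insertion, recording in Q the position of each new cell.

Insert 2: appended to row 1. P = [[2]], Q = [[1]].
Insert 6: appended to row 1. P = [[2, 6]], Q = [[1, 2]].
Insert 5: 5 bumps 6 from row 1; 6 starts row 2. P = [[2, 5], [6]], Q = [[1, 2], [3]].
Insert 1: 1 bumps 2 from row 1; 2 bumps 6 from row 2; 6 starts row 3. P = [[1, 5], [2], [6]], Q = [[1, 2], [3], [4]].
Insert 8: appended to row 1. P = [[1, 5, 8], [2], [6]], Q = [[1, 2, 5], [3], [4]].
Insert 7: 7 bumps 8 from row 1; 8 appends to row 2. P = [[1, 5, 7], [2, 8], [6]], Q = [[1, 2, 5], [3, 6], [4]].
Insert 3: 3 bumps 5 from row 1; 5 bumps 8 from row 2; 8 appends to row 3. P = [[1, 3, 7], [2, 5], [6, 8]], Q = [[1, 2, 5], [3, 6], [4, 7]].
Insert 4: 4 bumps 7 from row 1; 7 appends to row 2. P = [[1, 3, 4], [2, 5, 7], [6, 8]], Q = [[1, 2, 5], [3, 6, 8], [4, 7]].
Insert 9: appended to row 1. P = [[1, 3, 4, 9], [2, 5, 7], [6, 8]], Q = [[1, 2, 5, 9], [3, 6, 8], [4, 7]].

So P = [[1, 3, 4, 9], [2, 5, 7], [6, 8]], Q = [[1, 2, 5, 9], [3, 6, 8], [4, 7]].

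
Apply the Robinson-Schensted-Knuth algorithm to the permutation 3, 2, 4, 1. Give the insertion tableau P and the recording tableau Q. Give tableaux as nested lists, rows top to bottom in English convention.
Insert each entry of the permutation into P by Schensted row insertion, recording in Q the position of each new cell.

Insert 3: appended to row 1. P = [[3]], Q = [[1]].
Insert 2: 2 bumps 3 from row 1; 3 starts row 2. P = [[2], [3]], Q = [[1], [2]].
Insert 4: appended to row 1. P = [[2, 4], [3]], Q = [[1, 3], [2]].
Insert 1: 1 bumps 2 from row 1; 2 bumps 3 from row 2; 3 starts row 3. P = [[1, 4], [2], [3]], Q = [[1, 3], [2], [4]].

So P = [[1, 4], [2], [3]], Q = [[1, 3], [2], [4]].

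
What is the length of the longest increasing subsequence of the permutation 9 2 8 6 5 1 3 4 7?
4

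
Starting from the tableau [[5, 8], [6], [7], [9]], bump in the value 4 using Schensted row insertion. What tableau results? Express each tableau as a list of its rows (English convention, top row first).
[[4, 8], [5], [6], [7], [9]]

In row 1, 4 replaces 5 (the leftmost entry greater than 4); 5 is bumped to row 2. In row 2, 5 replaces 6 (the leftmost entry greater than 5); 6 is bumped to row 3. In row 3, 6 replaces 7 (the leftmost entry greater than 6); 7 is bumped to row 4. In row 4, 7 replaces 9 (the leftmost entry greater than 7); 9 is bumped to row 5. 9 starts a new row 5. The new tableau is [[4, 8], [5], [6], [7], [9]].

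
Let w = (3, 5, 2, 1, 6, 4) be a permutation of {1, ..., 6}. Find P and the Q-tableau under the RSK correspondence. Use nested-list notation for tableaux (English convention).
Insert each entry of the permutation into P by Schensted row insertion, recording in Q the position of each new cell.

Insert 3: appended to row 1. P = [[3]].
Insert 5: appended to row 1. P = [[3, 5]].
Insert 2: 2 bumps 3 from row 1; 3 starts row 2. P = [[2, 5], [3]].
Insert 1: 1 bumps 2 from row 1; 2 bumps 3 from row 2; 3 starts row 3. P = [[1, 5], [2], [3]].
Insert 6: appended to row 1. P = [[1, 5, 6], [2], [3]].
Insert 4: 4 bumps 5 from row 1; 5 appends to row 2. P = [[1, 4, 6], [2, 5], [3]].

So P = [[1, 4, 6], [2, 5], [3]], Q = [[1, 2, 5], [3, 6], [4]].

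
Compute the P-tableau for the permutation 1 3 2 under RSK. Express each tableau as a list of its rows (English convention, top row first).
P = [[1, 2], [3]]

Insert 1: appended to row 1. P = [[1]].
Insert 3: appended to row 1. P = [[1, 3]].
Insert 2: 2 bumps 3 from row 1; 3 starts row 2. P = [[1, 2], [3]].

So P = [[1, 2], [3]].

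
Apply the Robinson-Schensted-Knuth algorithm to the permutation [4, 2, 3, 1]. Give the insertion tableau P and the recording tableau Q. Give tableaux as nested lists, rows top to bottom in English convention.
Insert each entry of the permutation into P by Schensted row insertion, recording in Q the position of each new cell.

Insert 4: appended to row 1. P = [[4]].
Insert 2: 2 bumps 4 from row 1; 4 starts row 2. P = [[2], [4]].
Insert 3: appended to row 1. P = [[2, 3], [4]].
Insert 1: 1 bumps 2 from row 1; 2 bumps 4 from row 2; 4 starts row 3. P = [[1, 3], [2], [4]].

So P = [[1, 3], [2], [4]], Q = [[1, 3], [2], [4]].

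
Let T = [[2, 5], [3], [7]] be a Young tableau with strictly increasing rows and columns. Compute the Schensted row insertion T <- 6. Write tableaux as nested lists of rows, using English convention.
6 is larger than every entry of row 1, so it is appended to row 1. The new tableau is [[2, 5, 6], [3], [7]].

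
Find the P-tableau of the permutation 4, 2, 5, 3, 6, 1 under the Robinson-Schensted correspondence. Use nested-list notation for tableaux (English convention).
P = [[1, 3, 6], [2, 5], [4]]

Insert 4: appended to row 1. P = [[4]].
Insert 2: 2 bumps 4 from row 1; 4 starts row 2. P = [[2], [4]].
Insert 5: appended to row 1. P = [[2, 5], [4]].
Insert 3: 3 bumps 5 from row 1; 5 appends to row 2. P = [[2, 3], [4, 5]].
Insert 6: appended to row 1. P = [[2, 3, 6], [4, 5]].
Insert 1: 1 bumps 2 from row 1; 2 bumps 4 from row 2; 4 starts row 3. P = [[1, 3, 6], [2, 5], [4]].

So P = [[1, 3, 6], [2, 5], [4]].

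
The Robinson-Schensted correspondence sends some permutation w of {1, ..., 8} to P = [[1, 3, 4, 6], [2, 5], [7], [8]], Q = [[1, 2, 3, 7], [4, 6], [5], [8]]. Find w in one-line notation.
2 3 8 7 1 5 6 4

Reverse the RSK construction: for i from n down to 1, find the cell of Q containing i, remove the entry at that cell from P, and reverse-bump it up through P; the value ejected from row 1 is w(i).

Step i=8: Q has 8 at row 4, column 1; remove 8 from row 4 of P and reverse-bump: 8 enters row 3 and ejects 7; 7 enters row 2 and ejects 5; 5 enters row 1 and ejects 4. So w(8) = 4. P is now [[1, 3, 5, 6], [2, 7], [8]].
Step i=7: Q has 7 at row 1, column 4; remove that cell from P, ejecting 6. So w(7) = 6. P is now [[1, 3, 5], [2, 7], [8]].
Step i=6: Q has 6 at row 2, column 2; remove 7 from row 2 of P and reverse-bump: 7 enters row 1 and ejects 5. So w(6) = 5. P is now [[1, 3, 7], [2], [8]].
Step i=5: Q has 5 at row 3, column 1; remove 8 from row 3 of P and reverse-bump: 8 enters row 2 and ejects 2; 2 enters row 1 and ejects 1. So w(5) = 1. P is now [[2, 3, 7], [8]].
Step i=4: Q has 4 at row 2, column 1; remove 8 from row 2 of P and reverse-bump: 8 enters row 1 and ejects 7. So w(4) = 7. P is now [[2, 3, 8]].
Step i=3: Q has 3 at row 1, column 3; remove that cell from P, ejecting 8. So w(3) = 8. P is now [[2, 3]].
Step i=2: Q has 2 at row 1, column 2; remove that cell from P, ejecting 3. So w(2) = 3. P is now [[2]].
Step i=1: Q has 1 at row 1, column 1; remove that cell from P, ejecting 2. So w(1) = 2. P is now [].

So w = 2 3 8 7 1 5 6 4.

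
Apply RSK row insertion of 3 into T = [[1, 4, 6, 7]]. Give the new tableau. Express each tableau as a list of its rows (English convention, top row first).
In row 1, 3 replaces 4 (the leftmost entry greater than 3); 4 is bumped to row 2. 4 starts a new row 2. The new tableau is [[1, 3, 6, 7], [4]].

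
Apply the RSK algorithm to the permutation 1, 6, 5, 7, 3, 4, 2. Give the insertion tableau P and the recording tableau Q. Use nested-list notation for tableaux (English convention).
P = [[1, 2, 4], [3, 7], [5], [6]], Q = [[1, 2, 4], [3, 6], [5], [7]]

Insert each entry of the permutation into P by Schensted row insertion, recording in Q the position of each new cell.

Insert 1: appended to row 1. P = [[1]], Q = [[1]].
Insert 6: appended to row 1. P = [[1, 6]], Q = [[1, 2]].
Insert 5: 5 bumps 6 from row 1; 6 starts row 2. P = [[1, 5], [6]], Q = [[1, 2], [3]].
Insert 7: appended to row 1. P = [[1, 5, 7], [6]], Q = [[1, 2, 4], [3]].
Insert 3: 3 bumps 5 from row 1; 5 bumps 6 from row 2; 6 starts row 3. P = [[1, 3, 7], [5], [6]], Q = [[1, 2, 4], [3], [5]].
Insert 4: 4 bumps 7 from row 1; 7 appends to row 2. P = [[1, 3, 4], [5, 7], [6]], Q = [[1, 2, 4], [3, 6], [5]].
Insert 2: 2 bumps 3 from row 1; 3 bumps 5 from row 2; 5 bumps 6 from row 3; 6 starts row 4. P = [[1, 2, 4], [3, 7], [5], [6]], Q = [[1, 2, 4], [3, 6], [5], [7]].

So P = [[1, 2, 4], [3, 7], [5], [6]], Q = [[1, 2, 4], [3, 6], [5], [7]].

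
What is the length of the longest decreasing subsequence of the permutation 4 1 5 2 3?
2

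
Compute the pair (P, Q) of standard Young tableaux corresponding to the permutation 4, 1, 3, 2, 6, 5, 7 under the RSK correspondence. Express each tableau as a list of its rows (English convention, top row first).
P = [[1, 2, 5, 7], [3, 6], [4]], Q = [[1, 3, 5, 7], [2, 6], [4]]

Insert each entry of the permutation into P by Schensted row insertion, recording in Q the position of each new cell.

After inserting 4: P = [[4]].
After inserting 1: P = [[1], [4]].
After inserting 3: P = [[1, 3], [4]].
After inserting 2: P = [[1, 2], [3], [4]].
After inserting 6: P = [[1, 2, 6], [3], [4]].
After inserting 5: P = [[1, 2, 5], [3, 6], [4]].
After inserting 7: P = [[1, 2, 5, 7], [3, 6], [4]].

So P = [[1, 2, 5, 7], [3, 6], [4]], Q = [[1, 3, 5, 7], [2, 6], [4]].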